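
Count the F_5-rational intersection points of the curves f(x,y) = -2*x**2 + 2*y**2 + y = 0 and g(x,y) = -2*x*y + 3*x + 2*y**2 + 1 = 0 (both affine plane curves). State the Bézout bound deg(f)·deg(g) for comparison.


Common zeros: {(2, 1)}; count = 1; Bézout bound = 4.

deg(f) = 2, deg(g) = 2, so Bézout bound = 4.
Scan x ∈ F_5. For each x, list the y ∈ F_5 with f(x, y) ≡ 0 and those with g(x, y) ≡ 0 (mod 5); the common zeros in that column are the intersection.
  x = 0: f ≡ 0 at y ∈ {0, 2}; g ≡ 0 at y ∈ ∅; common: ∅.
  x = 1: f ≡ 0 at y ∈ ∅; g ≡ 0 at y ∈ ∅; common: ∅.
  x = 2: f ≡ 0 at y ∈ {1}; g ≡ 0 at y ∈ {1}; common: {1}.
  x = 3: f ≡ 0 at y ∈ {1}; g ≡ 0 at y ∈ {0, 3}; common: ∅.
  x = 4: f ≡ 0 at y ∈ ∅; g ≡ 0 at y ∈ {2}; common: ∅.
Collecting: common zeros = {(2, 1)}, so the count is 1.
Comparison with the Bézout bound: 1 ≤ 4 = deg(f)·deg(g), as expected for curves with no common component (the affine F_5-count falls short of the bound because intersections may lie at infinity, over extension fields, or carry multiplicity).


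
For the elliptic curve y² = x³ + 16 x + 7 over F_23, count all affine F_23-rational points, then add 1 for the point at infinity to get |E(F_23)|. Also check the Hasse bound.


Affine points = {(1, 1), (1, 22), (2, 1), (2, 22), (3, 6), (3, 17), (7, 5), (7, 18), (8, 7), (8, 16), (9, 11), (9, 12), (12, 8), (12, 15), (14, 10), (14, 13), (16, 9), (16, 14), (18, 3), (18, 20), (20, 1), (20, 22), (21, 6), (21, 17), (22, 6), (22, 17)}; affine count = 26; |E(F_23)| = 27.

Discriminant check: Δ ∝ 4a³ + 27b² = 4·16³ + 27·7² = 4·4096 + 27·49 ≡ 20 (mod 23). Nonzero ⇒ E is nonsingular.
For each x ∈ F_23, compute rhs = x³ + 16·x + 7 mod 23, then count y ∈ F_23 with y² ≡ rhs.
  x = 0: rhs = 7, matching y values: none (0 points).
  x = 1: rhs = 1, matching y values: 1, 22 (2 points).
  x = 2: rhs = 1, matching y values: 1, 22 (2 points).
  x = 3: rhs = 13, matching y values: 6, 17 (2 points).
  x = 4: rhs = 20, matching y values: none (0 points).
  x = 5: rhs = 5, matching y values: none (0 points).
  x = 6: rhs = 20, matching y values: none (0 points).
  x = 7: rhs = 2, matching y values: 5, 18 (2 points).
  x = 8: rhs = 3, matching y values: 7, 16 (2 points).
  x = 9: rhs = 6, matching y values: 11, 12 (2 points).
  x = 10: rhs = 17, matching y values: none (0 points).
  x = 11: rhs = 19, matching y values: none (0 points).
  x = 12: rhs = 18, matching y values: 8, 15 (2 points).
  x = 13: rhs = 20, matching y values: none (0 points).
  x = 14: rhs = 8, matching y values: 10, 13 (2 points).
  x = 15: rhs = 11, matching y values: none (0 points).
  x = 16: rhs = 12, matching y values: 9, 14 (2 points).
  x = 17: rhs = 17, matching y values: none (0 points).
  x = 18: rhs = 9, matching y values: 3, 20 (2 points).
  x = 19: rhs = 17, matching y values: none (0 points).
  x = 20: rhs = 1, matching y values: 1, 22 (2 points).
  x = 21: rhs = 13, matching y values: 6, 17 (2 points).
  x = 22: rhs = 13, matching y values: 6, 17 (2 points).
Total affine count: 26.
Full point count |E(F_23)| = 26 + 1 = 27.
Hasse bound: |27 − (23+1)| = |3| = 3 ≤ 2√23 ≈ 9.5917 ✓.


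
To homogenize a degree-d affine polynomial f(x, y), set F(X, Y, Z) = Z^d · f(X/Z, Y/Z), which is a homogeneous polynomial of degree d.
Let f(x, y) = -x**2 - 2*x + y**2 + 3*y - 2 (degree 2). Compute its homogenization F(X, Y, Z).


F(X, Y, Z) = -X**2 - 2*X*Z + Y**2 + 3*Y*Z - 2*Z**2

deg(f) = 2.
Substitute x = X/Z, y = Y/Z into f, then multiply by Z^2.
  monomial -1·x^2·y^0 ↦ -1·X^2·Y^0·Z^0.
  monomial -2·x^1·y^0 ↦ -2·X^1·Y^0·Z^1.
  monomial 1·x^0·y^2 ↦ 1·X^0·Y^2·Z^0.
  monomial 3·x^0·y^1 ↦ 3·X^0·Y^1·Z^1.
  monomial -2·x^0·y^0 ↦ -2·X^0·Y^0·Z^2.
Collecting: F(X, Y, Z) = -X**2 - 2*X*Z + Y**2 + 3*Y*Z - 2*Z**2.


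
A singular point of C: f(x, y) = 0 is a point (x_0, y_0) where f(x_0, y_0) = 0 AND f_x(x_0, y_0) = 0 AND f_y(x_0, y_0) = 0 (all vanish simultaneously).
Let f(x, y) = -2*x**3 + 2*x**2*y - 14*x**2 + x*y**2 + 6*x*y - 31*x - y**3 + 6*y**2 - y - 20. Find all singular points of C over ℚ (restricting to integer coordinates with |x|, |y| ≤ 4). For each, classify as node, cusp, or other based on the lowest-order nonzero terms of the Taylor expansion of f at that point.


Singular points: {(-2, 1)}; classification: cusp.

Compute partial derivatives:
  f_x = -6*x**2 + 4*x*y - 28*x + y**2 + 6*y - 31.
  f_y = 2*x**2 + 2*x*y + 6*x - 3*y**2 + 12*y - 1.
Scan x_0 ∈ {−4, ..., 4}. For each x_0, f_y(x_0, y) is a polynomial in y; find its integer roots y ∈ {−4, ..., 4}, then test f_x and f at those candidates.
  x = -4: f_y(-4, y) = -3*y**2 + 4*y + 7; vanishes at y ∈ {-1}. (-4, -1): f_x = -4 ≠ 0.
  x = -3: f_y(-3, y) = -3*y**2 + 6*y - 1; no integer root y with |y| ≤ 4.
  x = -2: f_y(-2, y) = -3*y**2 + 8*y - 5; vanishes at y ∈ {1}. (-2, 1): f_x = 0, f = 0 — SINGULAR.
  x = -1: f_y(-1, y) = -3*y**2 + 10*y - 5; no integer root y with |y| ≤ 4.
  x = 0: f_y(0, y) = -3*y**2 + 12*y - 1; no integer root y with |y| ≤ 4.
  x = 1: f_y(1, y) = -3*y**2 + 14*y + 7; no integer root y with |y| ≤ 4.
  x = 2: f_y(2, y) = -3*y**2 + 16*y + 19; vanishes at y ∈ {-1}. (2, -1): f_x = -124 ≠ 0.
  x = 3: f_y(3, y) = -3*y**2 + 18*y + 35; no integer root y with |y| ≤ 4.
  x = 4: f_y(4, y) = -3*y**2 + 20*y + 55; no integer root y with |y| ≤ 4.
Only singular point on the grid: (-2, 1).
Classify: substitute x = -2 + u, y = 1 + v and expand: f = -2*u**3 + 2*u**2*v + u*v**2 - v**3 + v**2.
No constant or linear terms (consistent with a singular point). Quadratic part: v**2. Cubic part: -2*u**3 + 2*u**2*v + u*v**2 - v**3.
The quadratic part v**2 is a perfect square, so there is a single (double) tangent line v = 0, i.e. y = 1. Restricting the cubic part to that line (v = 0) leaves -2*u**3 ≠ 0, so f is not divisible by v and the branch is v² ≈ 2*u**3 to lowest order — this is a cusp.
Classification: cusp.


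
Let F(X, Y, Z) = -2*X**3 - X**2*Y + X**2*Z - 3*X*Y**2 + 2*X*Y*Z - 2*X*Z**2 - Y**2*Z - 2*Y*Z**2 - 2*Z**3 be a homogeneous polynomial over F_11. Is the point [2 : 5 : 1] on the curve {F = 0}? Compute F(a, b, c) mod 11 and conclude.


F(2,5,1) ≡ 6 (mod 11); P is NOT on the curve.

Evaluate F(2, 5, 1) term-by-term (mod 11).
  -2*X**3 ↦ -2·8·1·1 = -16
  -X**2*Y ↦ -1·4·5·1 = -20
  X**2*Z ↦ 1·4·1·1 = 4
  -3*X*Y**2 ↦ -3·2·25·1 = -150
  2*X*Y*Z ↦ 2·2·5·1 = 20
  -2*X*Z**2 ↦ -2·2·1·1 = -4
  -Y**2*Z ↦ -1·1·25·1 = -25
  -2*Y*Z**2 ↦ -2·1·5·1 = -10
  -2*Z**3 ↦ -2·1·1·1 = -2
Sum: F(2, 5, 1) = (-16) + (-20) + (4) + (-150) + (20) + (-4) + (-25) + (-10) + (-2) = -203.
Reducing mod 11: -203 ≡ 6 (mod 11).
Since F(a, b, c) ≡ 6 ≠ 0 (mod 11), P does NOT lie on the curve.


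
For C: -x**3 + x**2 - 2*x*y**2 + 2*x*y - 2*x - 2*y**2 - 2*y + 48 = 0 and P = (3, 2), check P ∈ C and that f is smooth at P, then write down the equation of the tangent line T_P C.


Tangent line at P: -27*x - 28*y + 137 = 0.

Step 1: f(3, 2) = 0, so P lies on C.
Step 2: partial derivatives
  f_x(x, y) = -3*x**2 + 2*x - 2*y**2 + 2*y - 2, f_y(x, y) = -4*x*y + 2*x - 4*y - 2.
  f_x(P) = -27, f_y(P) = -28 (gradient nonzero, so P is smooth).
Step 3: tangent line at P: -27·(x − 3) + -28·(y − 2) = 0.
Expanding: -27*x - 28*y + 137 = 0.


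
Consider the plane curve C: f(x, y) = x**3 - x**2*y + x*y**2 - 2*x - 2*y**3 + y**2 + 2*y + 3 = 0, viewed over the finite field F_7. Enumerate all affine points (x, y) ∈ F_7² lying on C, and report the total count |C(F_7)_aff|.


Affine F_7-points: {(2, 0), (2, 6), (3, 5), (4, 2), (5, 3)}; count = 5.

For each of the 49 pairs (x, y) ∈ F_7², evaluate f(x, y) mod 7. Record the zeros.
  x = 0: [0↦3, 1↦4, 2↦2, 3↦6, 4↦4, 5↦5, 6↦4]  zeros at y ∈ ∅
  x = 1: [0↦2, 1↦3, 2↦3, 3↦4, 4↦1, 5↦3, 6↦5]  zeros at y ∈ ∅
  x = 2: [0↦0, 1↦6, 2↦6, 3↦2, 4↦3, 5↦4, 6↦0]  zeros at y ∈ {0, 6}
  x = 3: [0↦3, 1↦5, 2↦3, 3↦6, 4↦2, 5↦0, 6↦2]  zeros at y ∈ {5}
  x = 4: [0↦3, 1↦6, 2↦0, 3↦1, 4↦4, 5↦4, 6↦3]  zeros at y ∈ {2}
  x = 5: [0↦6, 1↦1, 2↦3, 3↦0, 4↦1, 5↦1, 6↦2]  zeros at y ∈ {3}
  x = 6: [0↦4, 1↦3, 2↦4, 3↦2, 4↦6, 5↦4, 6↦5]  zeros at y ∈ ∅
Collecting zeros: affine points = {(2, 0), (2, 6), (3, 5), (4, 2), (5, 3)}.
Total count |C(F_7)_aff| = 5.


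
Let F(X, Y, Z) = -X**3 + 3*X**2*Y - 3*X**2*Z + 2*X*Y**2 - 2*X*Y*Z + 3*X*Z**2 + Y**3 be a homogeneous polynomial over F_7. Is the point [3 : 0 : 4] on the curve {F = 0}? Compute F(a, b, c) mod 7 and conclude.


F(3,0,4) ≡ 2 (mod 7); P is NOT on the curve.

Evaluate F(3, 0, 4) term-by-term (mod 7).
  -X**3 ↦ -1·27·1·1 = -27
  3*X**2*Y ↦ 3·9·0·1 = 0
  -3*X**2*Z ↦ -3·9·1·4 = -108
  2*X*Y**2 ↦ 2·3·0·1 = 0
  -2*X*Y*Z ↦ -2·3·0·4 = 0
  3*X*Z**2 ↦ 3·3·1·16 = 144
  Y**3 ↦ 1·1·0·1 = 0
Sum: F(3, 0, 4) = (-27) + (0) + (-108) + (0) + (0) + (144) + (0) = 9.
Reducing mod 7: 9 ≡ 2 (mod 7).
Since F(a, b, c) ≡ 2 ≠ 0 (mod 7), P does NOT lie on the curve.


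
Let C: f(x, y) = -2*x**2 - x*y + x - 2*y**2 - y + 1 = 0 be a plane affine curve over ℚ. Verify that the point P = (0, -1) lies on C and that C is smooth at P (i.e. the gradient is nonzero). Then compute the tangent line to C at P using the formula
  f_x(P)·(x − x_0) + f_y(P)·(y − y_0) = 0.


Tangent line at P: 2*x + 3*y + 3 = 0.

Step 1: f(0, -1) = 0, so P lies on C.
Step 2: partial derivatives
  f_x(x, y) = -4*x - y + 1, f_y(x, y) = -x - 4*y - 1.
  f_x(P) = 2, f_y(P) = 3 (gradient nonzero, so P is smooth).
Step 3: tangent line at P: 2·(x − 0) + 3·(y − -1) = 0.
Expanding: 2*x + 3*y + 3 = 0.


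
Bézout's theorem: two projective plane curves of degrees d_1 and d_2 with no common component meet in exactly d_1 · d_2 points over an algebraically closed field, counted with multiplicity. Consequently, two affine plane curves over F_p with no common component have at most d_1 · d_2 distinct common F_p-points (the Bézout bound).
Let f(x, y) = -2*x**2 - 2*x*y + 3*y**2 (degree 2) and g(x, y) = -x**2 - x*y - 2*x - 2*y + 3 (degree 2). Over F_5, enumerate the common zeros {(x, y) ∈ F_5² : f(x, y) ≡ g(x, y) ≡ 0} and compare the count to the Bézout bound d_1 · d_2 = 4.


Common zeros: ∅; count = 0; Bézout bound = 4.

deg(f) = 2, deg(g) = 2, so Bézout bound = 4.
Scan x ∈ F_5. For each x, list the y ∈ F_5 with f(x, y) ≡ 0 and those with g(x, y) ≡ 0 (mod 5); the common zeros in that column are the intersection.
  x = 0: f ≡ 0 at y ∈ {0}; g ≡ 0 at y ∈ {4}; common: ∅.
  x = 1: f ≡ 0 at y ∈ ∅; g ≡ 0 at y ∈ {0}; common: ∅.
  x = 2: f ≡ 0 at y ∈ ∅; g ≡ 0 at y ∈ {0}; common: ∅.
  x = 3: f ≡ 0 at y ∈ ∅; g ≡ 0 at y ∈ ∅; common: ∅.
  x = 4: f ≡ 0 at y ∈ ∅; g ≡ 0 at y ∈ {4}; common: ∅.
Collecting: common zeros = ∅, so the count is 0.
Comparison with the Bézout bound: 0 ≤ 4 = deg(f)·deg(g), as expected for curves with no common component (the affine F_5-count falls short of the bound because intersections may lie at infinity, over extension fields, or carry multiplicity).


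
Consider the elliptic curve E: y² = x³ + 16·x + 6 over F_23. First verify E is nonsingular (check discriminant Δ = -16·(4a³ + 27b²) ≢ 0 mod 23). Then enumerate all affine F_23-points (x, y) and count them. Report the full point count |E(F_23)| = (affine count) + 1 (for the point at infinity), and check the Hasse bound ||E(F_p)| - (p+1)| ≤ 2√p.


Affine points = {(0, 11), (0, 12), (1, 0), (2, 0), (3, 9), (3, 14), (5, 2), (5, 21), (7, 1), (7, 22), (8, 5), (8, 18), (10, 4), (10, 19), (11, 8), (11, 15), (17, 4), (17, 19), (18, 10), (18, 13), (19, 4), (19, 19), (20, 0), (21, 9), (21, 14), (22, 9), (22, 14)}; affine count = 27; |E(F_23)| = 28.

Discriminant check: Δ ∝ 4a³ + 27b² = 4·16³ + 27·6² = 4·4096 + 27·36 ≡ 14 (mod 23). Nonzero ⇒ E is nonsingular.
For each x ∈ F_23, compute rhs = x³ + 16·x + 6 mod 23, then count y ∈ F_23 with y² ≡ rhs.
  x = 0: rhs = 6, matching y values: 11, 12 (2 points).
  x = 1: rhs = 0, matching y values: 0 (1 points).
  x = 2: rhs = 0, matching y values: 0 (1 points).
  x = 3: rhs = 12, matching y values: 9, 14 (2 points).
  x = 4: rhs = 19, matching y values: none (0 points).
  x = 5: rhs = 4, matching y values: 2, 21 (2 points).
  x = 6: rhs = 19, matching y values: none (0 points).
  x = 7: rhs = 1, matching y values: 1, 22 (2 points).
  x = 8: rhs = 2, matching y values: 5, 18 (2 points).
  x = 9: rhs = 5, matching y values: none (0 points).
  x = 10: rhs = 16, matching y values: 4, 19 (2 points).
  x = 11: rhs = 18, matching y values: 8, 15 (2 points).
  x = 12: rhs = 17, matching y values: none (0 points).
  x = 13: rhs = 19, matching y values: none (0 points).
  x = 14: rhs = 7, matching y values: none (0 points).
  x = 15: rhs = 10, matching y values: none (0 points).
  x = 16: rhs = 11, matching y values: none (0 points).
  x = 17: rhs = 16, matching y values: 4, 19 (2 points).
  x = 18: rhs = 8, matching y values: 10, 13 (2 points).
  x = 19: rhs = 16, matching y values: 4, 19 (2 points).
  x = 20: rhs = 0, matching y values: 0 (1 points).
  x = 21: rhs = 12, matching y values: 9, 14 (2 points).
  x = 22: rhs = 12, matching y values: 9, 14 (2 points).
Total affine count: 27.
Full point count |E(F_23)| = 27 + 1 = 28.
Hasse bound: |28 − (23+1)| = |4| = 4 ≤ 2√23 ≈ 9.5917 ✓.


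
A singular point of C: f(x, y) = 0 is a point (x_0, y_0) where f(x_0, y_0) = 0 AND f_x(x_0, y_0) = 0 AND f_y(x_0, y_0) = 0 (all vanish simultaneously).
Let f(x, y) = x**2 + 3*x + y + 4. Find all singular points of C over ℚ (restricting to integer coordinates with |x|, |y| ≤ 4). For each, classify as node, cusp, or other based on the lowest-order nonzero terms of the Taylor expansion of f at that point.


No singular points in the scanned grid; C is smooth there.

Compute partial derivatives:
  f_x = 2*x + 3.
  f_y = 1.
f_y = 1 is a nonzero constant, so f_y never vanishes: no point (x, y) can satisfy f = f_x = f_y = 0. In particular no (x, y) ∈ {−4, ..., 4}² is singular; the curve is smooth.


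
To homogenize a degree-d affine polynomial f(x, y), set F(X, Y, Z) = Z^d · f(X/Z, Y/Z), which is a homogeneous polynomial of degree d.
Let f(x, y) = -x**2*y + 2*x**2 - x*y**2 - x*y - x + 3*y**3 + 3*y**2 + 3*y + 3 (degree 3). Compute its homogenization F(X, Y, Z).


F(X, Y, Z) = -X**2*Y + 2*X**2*Z - X*Y**2 - X*Y*Z - X*Z**2 + 3*Y**3 + 3*Y**2*Z + 3*Y*Z**2 + 3*Z**3

deg(f) = 3.
Substitute x = X/Z, y = Y/Z into f, then multiply by Z^3.
  monomial -1·x^2·y^1 ↦ -1·X^2·Y^1·Z^0.
  monomial 2·x^2·y^0 ↦ 2·X^2·Y^0·Z^1.
  monomial -1·x^1·y^2 ↦ -1·X^1·Y^2·Z^0.
  monomial -1·x^1·y^1 ↦ -1·X^1·Y^1·Z^1.
  monomial -1·x^1·y^0 ↦ -1·X^1·Y^0·Z^2.
  monomial 3·x^0·y^3 ↦ 3·X^0·Y^3·Z^0.
  monomial 3·x^0·y^2 ↦ 3·X^0·Y^2·Z^1.
  monomial 3·x^0·y^1 ↦ 3·X^0·Y^1·Z^2.
  monomial 3·x^0·y^0 ↦ 3·X^0·Y^0·Z^3.
Collecting: F(X, Y, Z) = -X**2*Y + 2*X**2*Z - X*Y**2 - X*Y*Z - X*Z**2 + 3*Y**3 + 3*Y**2*Z + 3*Y*Z**2 + 3*Z**3.


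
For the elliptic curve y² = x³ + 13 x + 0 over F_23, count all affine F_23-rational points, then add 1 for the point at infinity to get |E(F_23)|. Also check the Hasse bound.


Affine points = {(0, 0), (4, 1), (4, 22), (5, 11), (5, 12), (6, 8), (6, 15), (8, 8), (8, 15), (9, 8), (9, 15), (10, 7), (10, 16), (11, 5), (11, 18), (16, 7), (16, 16), (20, 7), (20, 16), (21, 9), (21, 14), (22, 3), (22, 20)}; affine count = 23; |E(F_23)| = 24.

Discriminant check: Δ ∝ 4a³ + 27b² = 4·13³ + 27·0² = 4·2197 + 27·0 ≡ 2 (mod 23). Nonzero ⇒ E is nonsingular.
For each x ∈ F_23, compute rhs = x³ + 13·x + 0 mod 23, then count y ∈ F_23 with y² ≡ rhs.
  x = 0: rhs = 0, matching y values: 0 (1 points).
  x = 1: rhs = 14, matching y values: none (0 points).
  x = 2: rhs = 11, matching y values: none (0 points).
  x = 3: rhs = 20, matching y values: none (0 points).
  x = 4: rhs = 1, matching y values: 1, 22 (2 points).
  x = 5: rhs = 6, matching y values: 11, 12 (2 points).
  x = 6: rhs = 18, matching y values: 8, 15 (2 points).
  x = 7: rhs = 20, matching y values: none (0 points).
  x = 8: rhs = 18, matching y values: 8, 15 (2 points).
  x = 9: rhs = 18, matching y values: 8, 15 (2 points).
  x = 10: rhs = 3, matching y values: 7, 16 (2 points).
  x = 11: rhs = 2, matching y values: 5, 18 (2 points).
  x = 12: rhs = 21, matching y values: none (0 points).
  x = 13: rhs = 20, matching y values: none (0 points).
  x = 14: rhs = 5, matching y values: none (0 points).
  x = 15: rhs = 5, matching y values: none (0 points).
  x = 16: rhs = 3, matching y values: 7, 16 (2 points).
  x = 17: rhs = 5, matching y values: none (0 points).
  x = 18: rhs = 17, matching y values: none (0 points).
  x = 19: rhs = 22, matching y values: none (0 points).
  x = 20: rhs = 3, matching y values: 7, 16 (2 points).
  x = 21: rhs = 12, matching y values: 9, 14 (2 points).
  x = 22: rhs = 9, matching y values: 3, 20 (2 points).
Total affine count: 23.
Full point count |E(F_23)| = 23 + 1 = 24.
Hasse bound: |24 − (23+1)| = |0| = 0 ≤ 2√23 ≈ 9.5917 ✓.


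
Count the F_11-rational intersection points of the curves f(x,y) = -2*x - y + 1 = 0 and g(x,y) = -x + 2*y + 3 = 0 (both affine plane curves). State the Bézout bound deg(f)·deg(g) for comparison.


Common zeros: {(1, 10)}; count = 1; Bézout bound = 1.

deg(f) = 1, deg(g) = 1, so Bézout bound = 1.
Scan x ∈ F_11. For each x, list the y ∈ F_11 with f(x, y) ≡ 0 and those with g(x, y) ≡ 0 (mod 11); the common zeros in that column are the intersection.
  x = 0: f ≡ 0 at y ∈ {1}; g ≡ 0 at y ∈ {4}; common: ∅.
  x = 1: f ≡ 0 at y ∈ {10}; g ≡ 0 at y ∈ {10}; common: {10}.
  x = 2: f ≡ 0 at y ∈ {8}; g ≡ 0 at y ∈ {5}; common: ∅.
  x = 3: f ≡ 0 at y ∈ {6}; g ≡ 0 at y ∈ {0}; common: ∅.
  x = 4: f ≡ 0 at y ∈ {4}; g ≡ 0 at y ∈ {6}; common: ∅.
  x = 5: f ≡ 0 at y ∈ {2}; g ≡ 0 at y ∈ {1}; common: ∅.
  x = 6: f ≡ 0 at y ∈ {0}; g ≡ 0 at y ∈ {7}; common: ∅.
  x = 7: f ≡ 0 at y ∈ {9}; g ≡ 0 at y ∈ {2}; common: ∅.
  x = 8: f ≡ 0 at y ∈ {7}; g ≡ 0 at y ∈ {8}; common: ∅.
  x = 9: f ≡ 0 at y ∈ {5}; g ≡ 0 at y ∈ {3}; common: ∅.
  x = 10: f ≡ 0 at y ∈ {3}; g ≡ 0 at y ∈ {9}; common: ∅.
Collecting: common zeros = {(1, 10)}, so the count is 1.
Comparison with the Bézout bound: 1 ≤ 1 = deg(f)·deg(g), as expected for curves with no common component (the bound is attained).


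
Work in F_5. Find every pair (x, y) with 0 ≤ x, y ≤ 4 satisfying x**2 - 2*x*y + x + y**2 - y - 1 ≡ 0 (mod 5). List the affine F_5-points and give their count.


Affine F_5-points: {(0, 3), (1, 4), (2, 0), (3, 1), (4, 2)}; count = 5.

For each of the 25 pairs (x, y) ∈ F_5², evaluate f(x, y) mod 5. Record the zeros.
  x = 0: [0↦4, 1↦4, 2↦1, 3↦0, 4↦1]  zeros at y ∈ {3}
  x = 1: [0↦1, 1↦4, 2↦4, 3↦1, 4↦0]  zeros at y ∈ {4}
  x = 2: [0↦0, 1↦1, 2↦4, 3↦4, 4↦1]  zeros at y ∈ {0}
  x = 3: [0↦1, 1↦0, 2↦1, 3↦4, 4↦4]  zeros at y ∈ {1}
  x = 4: [0↦4, 1↦1, 2↦0, 3↦1, 4↦4]  zeros at y ∈ {2}
Collecting zeros: affine points = {(0, 3), (1, 4), (2, 0), (3, 1), (4, 2)}.
Total count |C(F_5)_aff| = 5.


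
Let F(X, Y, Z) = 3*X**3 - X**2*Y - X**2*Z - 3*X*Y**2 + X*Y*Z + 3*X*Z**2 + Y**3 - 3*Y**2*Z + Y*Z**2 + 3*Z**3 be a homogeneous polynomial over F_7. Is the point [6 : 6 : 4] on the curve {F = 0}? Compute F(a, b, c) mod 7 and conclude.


F(6,6,4) ≡ 4 (mod 7); P is NOT on the curve.

Evaluate F(6, 6, 4) term-by-term (mod 7).
  3*X**3 ↦ 3·216·1·1 = 648
  -X**2*Y ↦ -1·36·6·1 = -216
  -X**2*Z ↦ -1·36·1·4 = -144
  -3*X*Y**2 ↦ -3·6·36·1 = -648
  X*Y*Z ↦ 1·6·6·4 = 144
  3*X*Z**2 ↦ 3·6·1·16 = 288
  Y**3 ↦ 1·1·216·1 = 216
  -3*Y**2*Z ↦ -3·1·36·4 = -432
  Y*Z**2 ↦ 1·1·6·16 = 96
  3*Z**3 ↦ 3·1·1·64 = 192
Sum: F(6, 6, 4) = (648) + (-216) + (-144) + (-648) + (144) + (288) + (216) + (-432) + (96) + (192) = 144.
Reducing mod 7: 144 ≡ 4 (mod 7).
Since F(a, b, c) ≡ 4 ≠ 0 (mod 7), P does NOT lie on the curve.


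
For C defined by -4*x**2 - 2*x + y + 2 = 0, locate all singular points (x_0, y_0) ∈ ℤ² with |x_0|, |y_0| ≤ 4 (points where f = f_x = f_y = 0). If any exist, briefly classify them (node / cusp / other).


No singular points in the scanned grid; C is smooth there.

Compute partial derivatives:
  f_x = -8*x - 2.
  f_y = 1.
f_y = 1 is a nonzero constant, so f_y never vanishes: no point (x, y) can satisfy f = f_x = f_y = 0. In particular no (x, y) ∈ {−4, ..., 4}² is singular; the curve is smooth.


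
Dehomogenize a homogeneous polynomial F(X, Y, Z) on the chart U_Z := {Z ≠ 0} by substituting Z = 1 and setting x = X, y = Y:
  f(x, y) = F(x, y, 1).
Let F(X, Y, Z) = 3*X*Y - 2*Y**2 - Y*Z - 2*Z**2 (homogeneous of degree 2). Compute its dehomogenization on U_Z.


f(x, y) = 3*x*y - 2*y**2 - y - 2

On U_Z we set Z = 1. Each monomial c·X^i·Y^j·Z^k in F becomes c·x^i·y^j·1^k = c·x^i·y^j.
Substituting Z = 1: F(X, Y, 1) = 3*x*y - 2*y**2 - y - 2.
Note: deg(f) ≤ deg(F) = 2; strict inequality happens when F is divisible by Z (lost terms).


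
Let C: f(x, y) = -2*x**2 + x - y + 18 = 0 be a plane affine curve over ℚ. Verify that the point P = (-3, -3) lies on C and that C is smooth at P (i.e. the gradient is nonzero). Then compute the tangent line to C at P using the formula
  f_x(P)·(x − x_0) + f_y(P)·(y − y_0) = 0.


Tangent line at P: 13*x - y + 36 = 0.

Step 1: f(-3, -3) = 0, so P lies on C.
Step 2: partial derivatives
  f_x(x, y) = 1 - 4*x, f_y(x, y) = -1.
  f_x(P) = 13, f_y(P) = -1 (gradient nonzero, so P is smooth).
Step 3: tangent line at P: 13·(x − -3) + -1·(y − -3) = 0.
Expanding: 13*x - y + 36 = 0.


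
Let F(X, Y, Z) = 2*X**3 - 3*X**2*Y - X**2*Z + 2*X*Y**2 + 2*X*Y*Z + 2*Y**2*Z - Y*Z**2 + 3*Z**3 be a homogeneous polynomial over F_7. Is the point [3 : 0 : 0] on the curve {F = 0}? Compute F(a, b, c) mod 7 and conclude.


F(3,0,0) ≡ 5 (mod 7); P is NOT on the curve.

Evaluate F(3, 0, 0) term-by-term (mod 7).
  2*X**3 ↦ 2·27·1·1 = 54
  -3*X**2*Y ↦ -3·9·0·1 = 0
  -X**2*Z ↦ -1·9·1·0 = 0
  2*X*Y**2 ↦ 2·3·0·1 = 0
  2*X*Y*Z ↦ 2·3·0·0 = 0
  2*Y**2*Z ↦ 2·1·0·0 = 0
  -Y*Z**2 ↦ -1·1·0·0 = 0
  3*Z**3 ↦ 3·1·1·0 = 0
Sum: F(3, 0, 0) = (54) + (0) + (0) + (0) + (0) + (0) + (0) + (0) = 54.
Reducing mod 7: 54 ≡ 5 (mod 7).
Since F(a, b, c) ≡ 5 ≠ 0 (mod 7), P does NOT lie on the curve.


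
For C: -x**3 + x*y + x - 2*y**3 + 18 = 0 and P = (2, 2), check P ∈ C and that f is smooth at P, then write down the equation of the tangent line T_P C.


Tangent line at P: -9*x - 22*y + 62 = 0.

Step 1: f(2, 2) = 0, so P lies on C.
Step 2: partial derivatives
  f_x(x, y) = -3*x**2 + y + 1, f_y(x, y) = x - 6*y**2.
  f_x(P) = -9, f_y(P) = -22 (gradient nonzero, so P is smooth).
Step 3: tangent line at P: -9·(x − 2) + -22·(y − 2) = 0.
Expanding: -9*x - 22*y + 62 = 0.


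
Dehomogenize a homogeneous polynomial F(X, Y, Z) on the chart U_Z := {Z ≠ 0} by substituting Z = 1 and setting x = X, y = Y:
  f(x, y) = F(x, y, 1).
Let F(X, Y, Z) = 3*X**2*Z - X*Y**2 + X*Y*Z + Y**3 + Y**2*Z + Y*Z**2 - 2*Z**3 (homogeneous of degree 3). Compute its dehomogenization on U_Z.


f(x, y) = 3*x**2 - x*y**2 + x*y + y**3 + y**2 + y - 2

On U_Z we set Z = 1. Each monomial c·X^i·Y^j·Z^k in F becomes c·x^i·y^j·1^k = c·x^i·y^j.
Substituting Z = 1: F(X, Y, 1) = 3*x**2 - x*y**2 + x*y + y**3 + y**2 + y - 2.
Note: deg(f) ≤ deg(F) = 3; strict inequality happens when F is divisible by Z (lost terms).


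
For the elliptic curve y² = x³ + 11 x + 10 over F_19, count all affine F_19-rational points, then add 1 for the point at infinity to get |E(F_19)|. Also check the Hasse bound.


Affine points = {(4, 2), (4, 17), (5, 0), (6, 8), (6, 11), (14, 1), (14, 18), (15, 4), (15, 15), (16, 8), (16, 11), (18, 6), (18, 13)}; affine count = 13; |E(F_19)| = 14.

Discriminant check: Δ ∝ 4a³ + 27b² = 4·11³ + 27·10² = 4·1331 + 27·100 ≡ 6 (mod 19). Nonzero ⇒ E is nonsingular.
For each x ∈ F_19, compute rhs = x³ + 11·x + 10 mod 19, then count y ∈ F_19 with y² ≡ rhs.
  x = 0: rhs = 10, matching y values: none (0 points).
  x = 1: rhs = 3, matching y values: none (0 points).
  x = 2: rhs = 2, matching y values: none (0 points).
  x = 3: rhs = 13, matching y values: none (0 points).
  x = 4: rhs = 4, matching y values: 2, 17 (2 points).
  x = 5: rhs = 0, matching y values: 0 (1 points).
  x = 6: rhs = 7, matching y values: 8, 11 (2 points).
  x = 7: rhs = 12, matching y values: none (0 points).
  x = 8: rhs = 2, matching y values: none (0 points).
  x = 9: rhs = 2, matching y values: none (0 points).
  x = 10: rhs = 18, matching y values: none (0 points).
  x = 11: rhs = 18, matching y values: none (0 points).
  x = 12: rhs = 8, matching y values: none (0 points).
  x = 13: rhs = 13, matching y values: none (0 points).
  x = 14: rhs = 1, matching y values: 1, 18 (2 points).
  x = 15: rhs = 16, matching y values: 4, 15 (2 points).
  x = 16: rhs = 7, matching y values: 8, 11 (2 points).
  x = 17: rhs = 18, matching y values: none (0 points).
  x = 18: rhs = 17, matching y values: 6, 13 (2 points).
Total affine count: 13.
Full point count |E(F_19)| = 13 + 1 = 14.
Hasse bound: |14 − (19+1)| = |-6| = 6 ≤ 2√19 ≈ 8.7178 ✓.


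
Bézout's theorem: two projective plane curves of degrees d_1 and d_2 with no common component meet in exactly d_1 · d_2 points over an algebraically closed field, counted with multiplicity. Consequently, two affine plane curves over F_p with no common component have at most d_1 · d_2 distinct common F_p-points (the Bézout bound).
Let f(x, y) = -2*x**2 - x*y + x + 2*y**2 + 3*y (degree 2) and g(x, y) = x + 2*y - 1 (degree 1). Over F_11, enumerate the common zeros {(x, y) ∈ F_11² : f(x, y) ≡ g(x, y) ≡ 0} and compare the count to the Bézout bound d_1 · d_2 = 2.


Common zeros: {(4, 4), (5, 9)}; count = 2; Bézout bound = 2.

deg(f) = 2, deg(g) = 1, so Bézout bound = 2.
Scan x ∈ F_11. For each x, list the y ∈ F_11 with f(x, y) ≡ 0 and those with g(x, y) ≡ 0 (mod 11); the common zeros in that column are the intersection.
  x = 0: f ≡ 0 at y ∈ {0, 4}; g ≡ 0 at y ∈ {6}; common: ∅.
  x = 1: f ≡ 0 at y ∈ {2, 8}; g ≡ 0 at y ∈ {0}; common: ∅.
  x = 2: f ≡ 0 at y ∈ {7, 9}; g ≡ 0 at y ∈ {5}; common: ∅.
  x = 3: f ≡ 0 at y ∈ ∅; g ≡ 0 at y ∈ {10}; common: ∅.
  x = 4: f ≡ 0 at y ∈ {2, 4}; g ≡ 0 at y ∈ {4}; common: {4}.
  x = 5: f ≡ 0 at y ∈ {3, 9}; g ≡ 0 at y ∈ {9}; common: {9}.
  x = 6: f ≡ 0 at y ∈ {0, 7}; g ≡ 0 at y ∈ {3}; common: ∅.
  x = 7: f ≡ 0 at y ∈ ∅; g ≡ 0 at y ∈ {8}; common: ∅.
  x = 8: f ≡ 0 at y ∈ ∅; g ≡ 0 at y ∈ {2}; common: ∅.
  x = 9: f ≡ 0 at y ∈ ∅; g ≡ 0 at y ∈ {7}; common: ∅.
  x = 10: f ≡ 0 at y ∈ ∅; g ≡ 0 at y ∈ {1}; common: ∅.
Collecting: common zeros = {(4, 4), (5, 9)}, so the count is 2.
Comparison with the Bézout bound: 2 ≤ 2 = deg(f)·deg(g), as expected for curves with no common component (the bound is attained).


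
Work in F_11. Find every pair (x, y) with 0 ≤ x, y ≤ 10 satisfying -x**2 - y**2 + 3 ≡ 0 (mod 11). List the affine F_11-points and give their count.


Affine F_11-points: {(0, 5), (0, 6), (3, 4), (3, 7), (4, 3), (4, 8), (5, 0), (6, 0), (7, 3), (7, 8), (8, 4), (8, 7)}; count = 12.

For each of the 121 pairs (x, y) ∈ F_11², evaluate f(x, y) mod 11. Record the zeros.
  x = 0: [0↦3, 1↦2, 2↦10, 3↦5, 4↦9, 5↦0, 6↦0, 7↦9, 8↦5, 9↦10, 10↦2]  zeros at y ∈ {5, 6}
  x = 1: [0↦2, 1↦1, 2↦9, 3↦4, 4↦8, 5↦10, 6↦10, 7↦8, 8↦4, 9↦9, 10↦1]  zeros at y ∈ ∅
  x = 2: [0↦10, 1↦9, 2↦6, 3↦1, 4↦5, 5↦7, 6↦7, 7↦5, 8↦1, 9↦6, 10↦9]  zeros at y ∈ ∅
  x = 3: [0↦5, 1↦4, 2↦1, 3↦7, 4↦0, 5↦2, 6↦2, 7↦0, 8↦7, 9↦1, 10↦4]  zeros at y ∈ {4, 7}
  x = 4: [0↦9, 1↦8, 2↦5, 3↦0, 4↦4, 5↦6, 6↦6, 7↦4, 8↦0, 9↦5, 10↦8]  zeros at y ∈ {3, 8}
  x = 5: [0↦0, 1↦10, 2↦7, 3↦2, 4↦6, 5↦8, 6↦8, 7↦6, 8↦2, 9↦7, 10↦10]  zeros at y ∈ {0}
  x = 6: [0↦0, 1↦10, 2↦7, 3↦2, 4↦6, 5↦8, 6↦8, 7↦6, 8↦2, 9↦7, 10↦10]  zeros at y ∈ {0}
  x = 7: [0↦9, 1↦8, 2↦5, 3↦0, 4↦4, 5↦6, 6↦6, 7↦4, 8↦0, 9↦5, 10↦8]  zeros at y ∈ {3, 8}
  x = 8: [0↦5, 1↦4, 2↦1, 3↦7, 4↦0, 5↦2, 6↦2, 7↦0, 8↦7, 9↦1, 10↦4]  zeros at y ∈ {4, 7}
  x = 9: [0↦10, 1↦9, 2↦6, 3↦1, 4↦5, 5↦7, 6↦7, 7↦5, 8↦1, 9↦6, 10↦9]  zeros at y ∈ ∅
  x = 10: [0↦2, 1↦1, 2↦9, 3↦4, 4↦8, 5↦10, 6↦10, 7↦8, 8↦4, 9↦9, 10↦1]  zeros at y ∈ ∅
Collecting zeros: affine points = {(0, 5), (0, 6), (3, 4), (3, 7), (4, 3), (4, 8), (5, 0), (6, 0), (7, 3), (7, 8), (8, 4), (8, 7)}.
Total count |C(F_11)_aff| = 12.


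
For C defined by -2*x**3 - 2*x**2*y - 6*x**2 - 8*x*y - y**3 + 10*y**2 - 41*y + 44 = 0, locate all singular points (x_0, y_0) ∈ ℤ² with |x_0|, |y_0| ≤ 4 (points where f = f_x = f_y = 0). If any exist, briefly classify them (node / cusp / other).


Singular points: {(-2, 3)}; classification: cusp.

Compute partial derivatives:
  f_x = -6*x**2 - 4*x*y - 12*x - 8*y.
  f_y = -2*x**2 - 8*x - 3*y**2 + 20*y - 41.
Scan x_0 ∈ {−4, ..., 4}. For each x_0, f_y(x_0, y) is a polynomial in y; find its integer roots y ∈ {−4, ..., 4}, then test f_x and f at those candidates.
  x = -4: f_y(-4, y) = -3*y**2 + 20*y - 41; no integer root y with |y| ≤ 4.
  x = -3: f_y(-3, y) = -3*y**2 + 20*y - 35; no integer root y with |y| ≤ 4.
  x = -2: f_y(-2, y) = -3*y**2 + 20*y - 33; vanishes at y ∈ {3}. (-2, 3): f_x = 0, f = 0 — SINGULAR.
  x = -1: f_y(-1, y) = -3*y**2 + 20*y - 35; no integer root y with |y| ≤ 4.
  x = 0: f_y(0, y) = -3*y**2 + 20*y - 41; no integer root y with |y| ≤ 4.
  x = 1: f_y(1, y) = -3*y**2 + 20*y - 51; no integer root y with |y| ≤ 4.
  x = 2: f_y(2, y) = -3*y**2 + 20*y - 65; no integer root y with |y| ≤ 4.
  x = 3: f_y(3, y) = -3*y**2 + 20*y - 83; no integer root y with |y| ≤ 4.
  x = 4: f_y(4, y) = -3*y**2 + 20*y - 105; no integer root y with |y| ≤ 4.
Only singular point on the grid: (-2, 3).
Classify: substitute x = -2 + u, y = 3 + v and expand: f = -2*u**3 - 2*u**2*v - v**3 + v**2.
No constant or linear terms (consistent with a singular point). Quadratic part: v**2. Cubic part: -2*u**3 - 2*u**2*v - v**3.
The quadratic part v**2 is a perfect square, so there is a single (double) tangent line v = 0, i.e. y = 3. Restricting the cubic part to that line (v = 0) leaves -2*u**3 ≠ 0, so f is not divisible by v and the branch is v² ≈ 2*u**3 to lowest order — this is a cusp.
Classification: cusp.


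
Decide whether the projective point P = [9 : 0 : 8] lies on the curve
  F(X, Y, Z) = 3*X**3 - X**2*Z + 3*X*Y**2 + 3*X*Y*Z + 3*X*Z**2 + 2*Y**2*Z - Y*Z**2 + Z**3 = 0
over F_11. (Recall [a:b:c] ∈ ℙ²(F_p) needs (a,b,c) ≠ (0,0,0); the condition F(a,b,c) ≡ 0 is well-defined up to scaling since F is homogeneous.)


F(9,0,8) ≡ 6 (mod 11); P is NOT on the curve.

Evaluate F(9, 0, 8) term-by-term (mod 11).
  3*X**3 ↦ 3·729·1·1 = 2187
  -X**2*Z ↦ -1·81·1·8 = -648
  3*X*Y**2 ↦ 3·9·0·1 = 0
  3*X*Y*Z ↦ 3·9·0·8 = 0
  3*X*Z**2 ↦ 3·9·1·64 = 1728
  2*Y**2*Z ↦ 2·1·0·8 = 0
  -Y*Z**2 ↦ -1·1·0·64 = 0
  Z**3 ↦ 1·1·1·512 = 512
Sum: F(9, 0, 8) = (2187) + (-648) + (0) + (0) + (1728) + (0) + (0) + (512) = 3779.
Reducing mod 11: 3779 ≡ 6 (mod 11).
Since F(a, b, c) ≡ 6 ≠ 0 (mod 11), P does NOT lie on the curve.


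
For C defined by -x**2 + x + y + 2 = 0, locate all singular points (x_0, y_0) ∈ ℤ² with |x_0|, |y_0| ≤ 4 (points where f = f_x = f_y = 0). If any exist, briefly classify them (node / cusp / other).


No singular points in the scanned grid; C is smooth there.

Compute partial derivatives:
  f_x = 1 - 2*x.
  f_y = 1.
f_y = 1 is a nonzero constant, so f_y never vanishes: no point (x, y) can satisfy f = f_x = f_y = 0. In particular no (x, y) ∈ {−4, ..., 4}² is singular; the curve is smooth.


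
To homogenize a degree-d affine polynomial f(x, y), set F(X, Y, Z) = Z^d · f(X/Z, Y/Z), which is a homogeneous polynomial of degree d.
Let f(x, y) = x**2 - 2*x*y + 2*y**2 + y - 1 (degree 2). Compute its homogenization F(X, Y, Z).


F(X, Y, Z) = X**2 - 2*X*Y + 2*Y**2 + Y*Z - Z**2

deg(f) = 2.
Substitute x = X/Z, y = Y/Z into f, then multiply by Z^2.
  monomial 1·x^2·y^0 ↦ 1·X^2·Y^0·Z^0.
  monomial -2·x^1·y^1 ↦ -2·X^1·Y^1·Z^0.
  monomial 2·x^0·y^2 ↦ 2·X^0·Y^2·Z^0.
  monomial 1·x^0·y^1 ↦ 1·X^0·Y^1·Z^1.
  monomial -1·x^0·y^0 ↦ -1·X^0·Y^0·Z^2.
Collecting: F(X, Y, Z) = X**2 - 2*X*Y + 2*Y**2 + Y*Z - Z**2.


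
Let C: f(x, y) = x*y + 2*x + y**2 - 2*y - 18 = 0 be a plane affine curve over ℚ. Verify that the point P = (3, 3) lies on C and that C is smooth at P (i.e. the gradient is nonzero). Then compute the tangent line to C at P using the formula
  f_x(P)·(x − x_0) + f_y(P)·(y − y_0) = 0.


Tangent line at P: 5*x + 7*y - 36 = 0.

Step 1: f(3, 3) = 0, so P lies on C.
Step 2: partial derivatives
  f_x(x, y) = y + 2, f_y(x, y) = x + 2*y - 2.
  f_x(P) = 5, f_y(P) = 7 (gradient nonzero, so P is smooth).
Step 3: tangent line at P: 5·(x − 3) + 7·(y − 3) = 0.
Expanding: 5*x + 7*y - 36 = 0.


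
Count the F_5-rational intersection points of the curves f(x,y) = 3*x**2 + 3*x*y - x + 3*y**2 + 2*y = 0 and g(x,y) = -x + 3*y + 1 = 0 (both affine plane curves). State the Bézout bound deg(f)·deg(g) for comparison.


Common zeros: ∅; count = 0; Bézout bound = 2.

deg(f) = 2, deg(g) = 1, so Bézout bound = 2.
Scan x ∈ F_5. For each x, list the y ∈ F_5 with f(x, y) ≡ 0 and those with g(x, y) ≡ 0 (mod 5); the common zeros in that column are the intersection.
  x = 0: f ≡ 0 at y ∈ {0, 1}; g ≡ 0 at y ∈ {3}; common: ∅.
  x = 1: f ≡ 0 at y ∈ {1, 4}; g ≡ 0 at y ∈ {0}; common: ∅.
  x = 2: f ≡ 0 at y ∈ {0, 4}; g ≡ 0 at y ∈ {2}; common: ∅.
  x = 3: f ≡ 0 at y ∈ ∅; g ≡ 0 at y ∈ {4}; common: ∅.
  x = 4: f ≡ 0 at y ∈ ∅; g ≡ 0 at y ∈ {1}; common: ∅.
Collecting: common zeros = ∅, so the count is 0.
Comparison with the Bézout bound: 0 ≤ 2 = deg(f)·deg(g), as expected for curves with no common component (the affine F_5-count falls short of the bound because intersections may lie at infinity, over extension fields, or carry multiplicity).


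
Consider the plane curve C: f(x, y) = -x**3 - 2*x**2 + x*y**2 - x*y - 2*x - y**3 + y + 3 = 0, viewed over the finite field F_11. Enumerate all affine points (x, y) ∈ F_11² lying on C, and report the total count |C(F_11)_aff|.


Affine F_11-points: {(1, 10), (4, 2), (5, 3), (5, 6), (5, 7), (6, 0), (6, 1), (6, 5), (9, 4), (10, 7)}; count = 10.

For each of the 121 pairs (x, y) ∈ F_11², evaluate f(x, y) mod 11. Record the zeros.
  x = 0: [0↦3, 1↦3, 2↦8, 3↦1, 4↦9, 5↦4, 6↦2, 7↦8, 8↦5, 9↦9, 10↦3]  zeros at y ∈ ∅
  x = 1: [0↦9, 1↦9, 2↦5, 3↦2, 4↦5, 5↦8, 6↦5, 7↦1, 8↦1, 9↦10, 10↦0]  zeros at y ∈ {10}
  x = 2: [0↦5, 1↦5, 2↦3, 3↦4, 4↦2, 5↦2, 6↦9, 7↦6, 8↦9, 9↦1, 10↦9]  zeros at y ∈ ∅
  x = 3: [0↦7, 1↦7, 2↦7, 3↦1, 4↦5, 5↦2, 6↦8, 7↦6, 8↦1, 9↦9, 10↦2]  zeros at y ∈ ∅
  x = 4: [0↦9, 1↦9, 2↦0, 3↦9, 4↦8, 5↦2, 6↦7, 7↦6, 8↦4, 9↦6, 10↦6]  zeros at y ∈ {2}
  x = 5: [0↦5, 1↦5, 2↦9, 3↦0, 4↦5, 5↦7, 6↦0, 7↦0, 8↦1, 9↦8, 10↦4]  zeros at y ∈ {3, 6, 7}
  x = 6: [0↦0, 1↦0, 2↦6, 3↦1, 4↦1, 5↦0, 6↦3, 7↦4, 8↦8, 9↦9, 10↦1]  zeros at y ∈ {0, 1, 5}
  x = 7: [0↦10, 1↦10, 2↦7, 3↦6, 4↦1, 5↦8, 6↦10, 7↦1, 8↦8, 9↦3, 10↦2]  zeros at y ∈ ∅
  x = 8: [0↦7, 1↦7, 2↦6, 3↦9, 4↦10, 5↦3, 6↦4, 7↦7, 8↦6, 9↦6, 10↦1]  zeros at y ∈ ∅
  x = 9: [0↦7, 1↦7, 2↦8, 3↦4, 4↦0, 5↦1, 6↦1, 7↦5, 8↦7, 9↦1, 10↦3]  zeros at y ∈ {4}
  x = 10: [0↦4, 1↦4, 2↦7, 3↦7, 4↦9, 5↦7, 6↦6, 7↦0, 8↦5, 9↦4, 10↦2]  zeros at y ∈ {7}
Collecting zeros: affine points = {(1, 10), (4, 2), (5, 3), (5, 6), (5, 7), (6, 0), (6, 1), (6, 5), (9, 4), (10, 7)}.
Total count |C(F_11)_aff| = 10.


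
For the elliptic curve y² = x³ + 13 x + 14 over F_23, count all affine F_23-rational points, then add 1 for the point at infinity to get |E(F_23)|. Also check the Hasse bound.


Affine points = {(2, 5), (2, 18), (6, 3), (6, 20), (8, 3), (8, 20), (9, 3), (9, 20), (11, 4), (11, 19), (12, 9), (12, 14), (18, 10), (18, 13), (19, 6), (19, 17), (21, 7), (21, 16), (22, 0)}; affine count = 19; |E(F_23)| = 20.

Discriminant check: Δ ∝ 4a³ + 27b² = 4·13³ + 27·14² = 4·2197 + 27·196 ≡ 4 (mod 23). Nonzero ⇒ E is nonsingular.
For each x ∈ F_23, compute rhs = x³ + 13·x + 14 mod 23, then count y ∈ F_23 with y² ≡ rhs.
  x = 0: rhs = 14, matching y values: none (0 points).
  x = 1: rhs = 5, matching y values: none (0 points).
  x = 2: rhs = 2, matching y values: 5, 18 (2 points).
  x = 3: rhs = 11, matching y values: none (0 points).
  x = 4: rhs = 15, matching y values: none (0 points).
  x = 5: rhs = 20, matching y values: none (0 points).
  x = 6: rhs = 9, matching y values: 3, 20 (2 points).
  x = 7: rhs = 11, matching y values: none (0 points).
  x = 8: rhs = 9, matching y values: 3, 20 (2 points).
  x = 9: rhs = 9, matching y values: 3, 20 (2 points).
  x = 10: rhs = 17, matching y values: none (0 points).
  x = 11: rhs = 16, matching y values: 4, 19 (2 points).
  x = 12: rhs = 12, matching y values: 9, 14 (2 points).
  x = 13: rhs = 11, matching y values: none (0 points).
  x = 14: rhs = 19, matching y values: none (0 points).
  x = 15: rhs = 19, matching y values: none (0 points).
  x = 16: rhs = 17, matching y values: none (0 points).
  x = 17: rhs = 19, matching y values: none (0 points).
  x = 18: rhs = 8, matching y values: 10, 13 (2 points).
  x = 19: rhs = 13, matching y values: 6, 17 (2 points).
  x = 20: rhs = 17, matching y values: none (0 points).
  x = 21: rhs = 3, matching y values: 7, 16 (2 points).
  x = 22: rhs = 0, matching y values: 0 (1 points).
Total affine count: 19.
Full point count |E(F_23)| = 19 + 1 = 20.
Hasse bound: |20 − (23+1)| = |-4| = 4 ≤ 2√23 ≈ 9.5917 ✓.


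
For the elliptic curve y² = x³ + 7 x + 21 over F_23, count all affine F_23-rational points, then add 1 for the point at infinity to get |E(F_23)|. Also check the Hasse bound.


Affine points = {(1, 11), (1, 12), (3, 0), (6, 7), (6, 16), (9, 10), (9, 13), (11, 7), (11, 16), (12, 4), (12, 19), (13, 3), (13, 20), (17, 4), (17, 19), (22, 6), (22, 17)}; affine count = 17; |E(F_23)| = 18.

Discriminant check: Δ ∝ 4a³ + 27b² = 4·7³ + 27·21² = 4·343 + 27·441 ≡ 8 (mod 23). Nonzero ⇒ E is nonsingular.
For each x ∈ F_23, compute rhs = x³ + 7·x + 21 mod 23, then count y ∈ F_23 with y² ≡ rhs.
  x = 0: rhs = 21, matching y values: none (0 points).
  x = 1: rhs = 6, matching y values: 11, 12 (2 points).
  x = 2: rhs = 20, matching y values: none (0 points).
  x = 3: rhs = 0, matching y values: 0 (1 points).
  x = 4: rhs = 21, matching y values: none (0 points).
  x = 5: rhs = 20, matching y values: none (0 points).
  x = 6: rhs = 3, matching y values: 7, 16 (2 points).
  x = 7: rhs = 22, matching y values: none (0 points).
  x = 8: rhs = 14, matching y values: none (0 points).
  x = 9: rhs = 8, matching y values: 10, 13 (2 points).
  x = 10: rhs = 10, matching y values: none (0 points).
  x = 11: rhs = 3, matching y values: 7, 16 (2 points).
  x = 12: rhs = 16, matching y values: 4, 19 (2 points).
  x = 13: rhs = 9, matching y values: 3, 20 (2 points).
  x = 14: rhs = 11, matching y values: none (0 points).
  x = 15: rhs = 5, matching y values: none (0 points).
  x = 16: rhs = 20, matching y values: none (0 points).
  x = 17: rhs = 16, matching y values: 4, 19 (2 points).
  x = 18: rhs = 22, matching y values: none (0 points).
  x = 19: rhs = 21, matching y values: none (0 points).
  x = 20: rhs = 19, matching y values: none (0 points).
  x = 21: rhs = 22, matching y values: none (0 points).
  x = 22: rhs = 13, matching y values: 6, 17 (2 points).
Total affine count: 17.
Full point count |E(F_23)| = 17 + 1 = 18.
Hasse bound: |18 − (23+1)| = |-6| = 6 ≤ 2√23 ≈ 9.5917 ✓.
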